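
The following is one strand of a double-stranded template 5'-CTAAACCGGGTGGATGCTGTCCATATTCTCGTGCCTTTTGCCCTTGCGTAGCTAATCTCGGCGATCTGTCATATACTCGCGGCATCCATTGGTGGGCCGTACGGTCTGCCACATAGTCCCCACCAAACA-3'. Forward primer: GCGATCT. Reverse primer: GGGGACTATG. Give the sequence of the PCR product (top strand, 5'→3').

Scanning the template, GCGATCT occurs at positions 61–67; this primer anneals to the bottom strand there with its 3' end pointing downstream.
Reverse complement of the reverse primer: CATAGTCCCC. This occurs on the top strand at positions 112–121.
The product is the template from position 61 through 121 (61 bp).

5'-GCGATCTGTCATATACTCGCGGCATCCATTGGTGGGCCGTACGGTCTGCCACATAGTCCCC-3'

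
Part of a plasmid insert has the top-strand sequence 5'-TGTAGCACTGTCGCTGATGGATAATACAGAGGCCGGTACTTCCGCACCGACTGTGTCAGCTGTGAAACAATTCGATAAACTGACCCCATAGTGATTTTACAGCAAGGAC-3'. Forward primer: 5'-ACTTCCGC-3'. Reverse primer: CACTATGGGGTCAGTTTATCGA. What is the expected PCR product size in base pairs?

56 bp

Scanning the template, ACTTCCGC occurs at positions 38–45; this primer anneals to the bottom strand there with its 3' end pointing downstream.
The reverse primer's reverse complement is TCGATAAACTGACCCCATAGTG, which matches the template at positions 72–93.
The product runs from position 38 to position 93, so its length is 93 − 38 + 1 = 56 bp.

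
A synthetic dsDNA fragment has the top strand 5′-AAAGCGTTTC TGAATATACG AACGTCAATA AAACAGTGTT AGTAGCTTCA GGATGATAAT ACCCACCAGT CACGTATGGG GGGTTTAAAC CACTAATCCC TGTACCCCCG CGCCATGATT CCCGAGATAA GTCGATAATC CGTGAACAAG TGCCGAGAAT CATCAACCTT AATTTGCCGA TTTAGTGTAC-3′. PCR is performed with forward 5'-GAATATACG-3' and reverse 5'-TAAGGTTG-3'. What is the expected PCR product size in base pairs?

Scanning the template, GAATATACG occurs at positions 12–20; this primer anneals to the bottom strand there with its 3' end pointing downstream.
Taking the reverse complement of TAAGGTTG gives CAACCTTA, found at positions 164–171 on the template; the primer anneals here to the top strand with its 3' end pointing upstream.
The product runs from position 12 to position 171, so its length is 171 − 12 + 1 = 160 bp.

160 bp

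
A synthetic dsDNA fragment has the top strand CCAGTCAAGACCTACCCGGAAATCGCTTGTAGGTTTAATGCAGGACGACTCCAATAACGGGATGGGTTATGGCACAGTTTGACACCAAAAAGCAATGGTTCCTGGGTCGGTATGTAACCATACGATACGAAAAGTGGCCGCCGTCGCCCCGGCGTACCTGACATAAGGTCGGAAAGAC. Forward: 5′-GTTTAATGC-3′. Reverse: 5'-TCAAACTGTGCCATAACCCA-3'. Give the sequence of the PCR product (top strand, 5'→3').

5'-GTTTAATGCAGGACGACTCCAATAACGGGATGGGTTATGGCACAGTTTGA-3'

The forward primer matches the template at positions 33–41.
Taking the reverse complement of TCAAACTGTGCCATAACCCA gives TGGGTTATGGCACAGTTTGA, found at positions 63–82 on the template; the primer anneals here to the top strand with its 3' end pointing upstream.
The product is the template from position 33 through 82 (50 bp).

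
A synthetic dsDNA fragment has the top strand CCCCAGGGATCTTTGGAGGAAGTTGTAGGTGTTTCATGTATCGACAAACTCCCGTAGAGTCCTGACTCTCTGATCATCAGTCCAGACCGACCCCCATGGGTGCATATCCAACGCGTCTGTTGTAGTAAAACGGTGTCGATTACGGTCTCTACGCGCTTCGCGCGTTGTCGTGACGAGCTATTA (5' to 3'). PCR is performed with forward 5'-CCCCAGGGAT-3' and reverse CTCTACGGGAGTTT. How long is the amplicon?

Scanning the template, CCCCAGGGAT occurs at positions 1–10; this primer anneals to the bottom strand there with its 3' end pointing downstream.
Taking the reverse complement of CTCTACGGGAGTTT gives AAACTCCCGTAGAG, found at positions 46–59 on the template; the primer anneals here to the top strand with its 3' end pointing upstream.
The product runs from position 1 to position 59, so its length is 59 − 1 + 1 = 59 bp.

59 bp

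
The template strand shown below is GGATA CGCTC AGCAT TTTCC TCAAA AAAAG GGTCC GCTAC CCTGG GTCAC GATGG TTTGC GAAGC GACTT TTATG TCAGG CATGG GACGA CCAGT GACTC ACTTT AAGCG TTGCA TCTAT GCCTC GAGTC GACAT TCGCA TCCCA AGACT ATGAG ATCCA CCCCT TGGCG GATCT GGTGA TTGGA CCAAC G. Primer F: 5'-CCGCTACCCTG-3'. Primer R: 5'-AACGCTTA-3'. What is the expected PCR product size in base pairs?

79 bp

The forward primer matches the template at positions 34–44.
Taking the reverse complement of AACGCTTA gives TAAGCGTT, found at positions 105–112 on the template; the primer anneals here to the top strand with its 3' end pointing upstream.
The product runs from position 34 to position 112, so its length is 112 − 34 + 1 = 79 bp.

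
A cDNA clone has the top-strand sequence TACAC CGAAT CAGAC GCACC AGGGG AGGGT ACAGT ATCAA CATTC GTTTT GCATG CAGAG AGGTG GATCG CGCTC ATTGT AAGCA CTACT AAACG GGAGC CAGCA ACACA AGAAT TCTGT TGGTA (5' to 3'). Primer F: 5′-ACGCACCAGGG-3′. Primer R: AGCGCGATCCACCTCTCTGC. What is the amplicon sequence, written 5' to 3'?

Scanning the template, ACGCACCAGGG occurs at positions 14–24; this primer anneals to the bottom strand there with its 3' end pointing downstream.
Taking the reverse complement of AGCGCGATCCACCTCTCTGC gives GCAGAGAGGTGGATCGCGCT, found at positions 55–74 on the template; the primer anneals here to the top strand with its 3' end pointing upstream.
The product is the template from position 14 through 74 (61 bp).

5'-ACGCACCAGGGGAGGGTACAGTATCAACATTCGTTTTGCATGCAGAGAGGTGGATCGCGCT-3'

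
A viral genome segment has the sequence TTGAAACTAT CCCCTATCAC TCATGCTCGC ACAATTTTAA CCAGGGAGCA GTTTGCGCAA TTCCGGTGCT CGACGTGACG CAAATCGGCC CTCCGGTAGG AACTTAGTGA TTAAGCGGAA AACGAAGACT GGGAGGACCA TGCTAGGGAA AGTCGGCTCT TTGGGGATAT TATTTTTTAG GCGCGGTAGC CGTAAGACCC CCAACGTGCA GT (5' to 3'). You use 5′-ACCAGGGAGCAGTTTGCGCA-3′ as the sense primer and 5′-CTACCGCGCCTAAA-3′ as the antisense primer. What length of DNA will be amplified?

Scanning the template, ACCAGGGAGCAGTTTGCGCA occurs at positions 40–59; this primer anneals to the bottom strand there with its 3' end pointing downstream.
Taking the reverse complement of CTACCGCGCCTAAA gives TTTAGGCGCGGTAG, found at positions 176–189 on the template; the primer anneals here to the top strand with its 3' end pointing upstream.
Product length = (reverse-primer end) − (forward-primer start) + 1 = 189 − 40 + 1 = 150 bp.

150 bp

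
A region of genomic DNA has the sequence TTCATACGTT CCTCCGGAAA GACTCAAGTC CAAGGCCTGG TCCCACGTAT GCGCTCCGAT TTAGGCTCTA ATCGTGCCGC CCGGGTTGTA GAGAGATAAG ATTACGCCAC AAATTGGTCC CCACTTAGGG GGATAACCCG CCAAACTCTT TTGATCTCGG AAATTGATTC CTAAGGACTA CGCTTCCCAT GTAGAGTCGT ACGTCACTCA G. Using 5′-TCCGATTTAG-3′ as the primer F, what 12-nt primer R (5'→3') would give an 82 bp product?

The forward primer binds at positions 55–64, so an 82 bp product ends at position 55 + 82 − 1 = 136.
The reverse primer anneals to the top strand over positions 125–136, i.e. to TTAGGGGGATAA.
Its sequence written 5'→3' is the reverse complement: TTATCCCCCTAA.

5'-TTATCCCCCTAA-3'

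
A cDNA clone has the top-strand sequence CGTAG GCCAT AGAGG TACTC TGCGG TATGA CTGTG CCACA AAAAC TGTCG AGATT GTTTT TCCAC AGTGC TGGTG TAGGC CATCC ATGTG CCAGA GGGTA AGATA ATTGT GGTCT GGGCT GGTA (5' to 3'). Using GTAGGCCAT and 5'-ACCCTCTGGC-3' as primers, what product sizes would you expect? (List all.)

98 bp, 25 bp

The forward primer GTAGGCCAT matches the top strand at positions 2–10, 75–83.
The reverse primer's reverse complement is GCCAGAGGGT, matching at positions 90–99.
Each forward site pairs with the reverse site to give a product ending at position 99: sizes 98, 25 bp.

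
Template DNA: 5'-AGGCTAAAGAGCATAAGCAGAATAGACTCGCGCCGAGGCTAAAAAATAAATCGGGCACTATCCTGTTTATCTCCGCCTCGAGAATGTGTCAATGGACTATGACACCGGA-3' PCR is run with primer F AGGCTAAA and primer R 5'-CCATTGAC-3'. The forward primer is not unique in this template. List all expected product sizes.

95 bp, 60 bp

The forward primer AGGCTAAA matches the top strand at positions 1–8, 36–43.
The reverse primer's reverse complement is GTCAATGG, matching at positions 88–95.
Each forward site pairs with the reverse site to give a product ending at position 95: sizes 95, 60 bp.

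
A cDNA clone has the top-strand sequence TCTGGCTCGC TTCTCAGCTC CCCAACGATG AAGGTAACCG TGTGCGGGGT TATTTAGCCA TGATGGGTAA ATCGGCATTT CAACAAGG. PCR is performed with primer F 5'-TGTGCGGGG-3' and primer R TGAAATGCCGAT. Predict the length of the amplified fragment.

42 bp

Scanning the template, TGTGCGGGG occurs at positions 41–49; this primer anneals to the bottom strand there with its 3' end pointing downstream.
Reverse complement of the reverse primer: ATCGGCATTTCA. This occurs on the top strand at positions 71–82.
Product length = (reverse-primer end) − (forward-primer start) + 1 = 82 − 41 + 1 = 42 bp.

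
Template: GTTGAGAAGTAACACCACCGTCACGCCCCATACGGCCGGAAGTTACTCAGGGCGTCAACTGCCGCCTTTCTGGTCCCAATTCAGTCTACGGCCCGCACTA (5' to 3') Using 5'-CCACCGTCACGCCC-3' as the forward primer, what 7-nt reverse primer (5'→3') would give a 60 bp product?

The forward primer binds at positions 15–28, so a 60 bp product ends at position 15 + 60 − 1 = 74.
The reverse primer anneals to the top strand over positions 68–74, i.e. to TTCTGGT.
Its sequence written 5'→3' is the reverse complement: ACCAGAA.

5'-ACCAGAA-3'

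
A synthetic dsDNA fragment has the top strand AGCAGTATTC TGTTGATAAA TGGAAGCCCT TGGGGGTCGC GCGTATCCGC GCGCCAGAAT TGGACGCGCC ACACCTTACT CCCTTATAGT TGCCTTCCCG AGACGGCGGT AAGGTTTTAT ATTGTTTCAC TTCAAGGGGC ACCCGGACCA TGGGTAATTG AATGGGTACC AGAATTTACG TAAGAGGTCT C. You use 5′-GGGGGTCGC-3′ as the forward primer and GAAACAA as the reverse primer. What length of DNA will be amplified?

The forward primer matches the template at positions 32–40.
Reverse complement of the reverse primer: TTGTTTC. This occurs on the top strand at positions 122–128.
Amplicon spans positions 32–128: 97 bp.

97 bp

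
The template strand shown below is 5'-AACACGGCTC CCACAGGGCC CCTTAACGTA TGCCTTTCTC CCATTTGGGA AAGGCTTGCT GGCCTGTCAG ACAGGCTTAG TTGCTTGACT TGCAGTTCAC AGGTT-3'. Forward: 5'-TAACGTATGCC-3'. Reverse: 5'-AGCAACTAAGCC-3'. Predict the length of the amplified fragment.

Forward primer TAACGTATGCC is found on the top strand at positions 24–34.
The reverse primer's reverse complement is GGCTTAGTTGCT, which matches the template at positions 74–85.
The product runs from position 24 to position 85, so its length is 85 − 24 + 1 = 62 bp.

62 bp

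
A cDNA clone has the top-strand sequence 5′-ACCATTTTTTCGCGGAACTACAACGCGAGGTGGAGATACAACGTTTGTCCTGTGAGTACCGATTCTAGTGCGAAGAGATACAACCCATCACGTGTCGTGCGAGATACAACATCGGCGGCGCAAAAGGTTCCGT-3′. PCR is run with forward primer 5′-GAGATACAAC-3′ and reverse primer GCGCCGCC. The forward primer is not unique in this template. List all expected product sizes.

The forward primer GAGATACAAC matches the top strand at positions 33–42, 75–84, 101–110.
The reverse primer's reverse complement is GGCGGCGC, matching at positions 114–121.
Each forward site pairs with the reverse site to give a product ending at position 121: sizes 89, 47, 21 bp.

89 bp, 47 bp, 21 bp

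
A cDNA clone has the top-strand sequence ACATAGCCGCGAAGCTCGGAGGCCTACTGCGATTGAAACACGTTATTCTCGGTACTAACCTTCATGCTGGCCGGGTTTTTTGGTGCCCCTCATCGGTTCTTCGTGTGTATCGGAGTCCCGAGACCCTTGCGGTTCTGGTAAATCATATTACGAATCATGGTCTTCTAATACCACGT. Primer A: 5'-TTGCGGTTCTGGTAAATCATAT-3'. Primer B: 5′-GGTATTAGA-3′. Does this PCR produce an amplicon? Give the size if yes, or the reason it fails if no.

Primer A (TTGCGGTTCTGGTAAATCATAT) matches the top strand at positions 127–148; it acts as a forward primer.
Primer B's reverse complement is TCTAATACC, matching the top strand at positions 164–172; it acts as a reverse primer.
The 3' ends face each other across positions 127–172, giving a 46 bp product.

Yes — a 46 bp product.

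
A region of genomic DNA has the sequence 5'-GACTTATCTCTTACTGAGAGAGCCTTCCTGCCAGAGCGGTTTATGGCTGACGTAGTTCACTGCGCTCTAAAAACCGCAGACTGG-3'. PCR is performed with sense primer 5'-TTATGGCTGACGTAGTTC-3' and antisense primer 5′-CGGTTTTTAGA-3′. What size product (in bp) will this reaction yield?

Forward primer TTATGGCTGACGTAGTTC is found on the top strand at positions 41–58.
Taking the reverse complement of CGGTTTTTAGA gives TCTAAAAACCG, found at positions 66–76 on the template; the primer anneals here to the top strand with its 3' end pointing upstream.
Product length = (reverse-primer end) − (forward-primer start) + 1 = 76 − 41 + 1 = 36 bp.

36 bp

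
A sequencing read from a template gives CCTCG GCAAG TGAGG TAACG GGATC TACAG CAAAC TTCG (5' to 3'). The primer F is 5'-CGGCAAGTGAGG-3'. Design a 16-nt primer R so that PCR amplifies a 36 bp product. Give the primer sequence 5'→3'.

The forward primer binds at positions 4–15, so a 36 bp product ends at position 4 + 36 − 1 = 39.
The reverse primer anneals to the top strand over positions 24–39, i.e. to TCTACAGCAAACTTCG.
Its sequence written 5'→3' is the reverse complement: CGAAGTTTGCTGTAGA.

5'-CGAAGTTTGCTGTAGA-3'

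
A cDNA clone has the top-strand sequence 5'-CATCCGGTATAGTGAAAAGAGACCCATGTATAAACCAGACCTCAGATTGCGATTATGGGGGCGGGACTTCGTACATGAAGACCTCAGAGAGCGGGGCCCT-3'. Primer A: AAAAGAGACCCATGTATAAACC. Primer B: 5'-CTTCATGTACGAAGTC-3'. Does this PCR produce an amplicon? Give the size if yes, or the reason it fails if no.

Yes — a 66 bp product.

Primer A (AAAAGAGACCCATGTATAAACC) matches the top strand at positions 15–36; it acts as a forward primer.
Primer B's reverse complement is GACTTCGTACATGAAG, matching the top strand at positions 65–80; it acts as a reverse primer.
The 3' ends face each other across positions 15–80, giving a 66 bp product.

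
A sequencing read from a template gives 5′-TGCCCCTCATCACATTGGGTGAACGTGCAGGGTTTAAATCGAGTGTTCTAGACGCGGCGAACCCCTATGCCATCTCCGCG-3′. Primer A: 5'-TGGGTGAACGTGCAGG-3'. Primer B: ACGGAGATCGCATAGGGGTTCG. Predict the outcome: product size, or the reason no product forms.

Primer B (ACGGAGATCGCATAGGGGTTCG) does not match the top strand, and its reverse complement CGAACCCCTATGCGATCTCCGT does not match either.
With no annealing site for primer B, no amplification occurs.

No product — primer B has no binding site in the template.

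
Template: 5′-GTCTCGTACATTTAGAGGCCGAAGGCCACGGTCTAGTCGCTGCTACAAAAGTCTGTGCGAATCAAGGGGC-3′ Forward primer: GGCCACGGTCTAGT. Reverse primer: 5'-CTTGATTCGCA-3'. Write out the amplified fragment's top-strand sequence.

5'-GGCCACGGTCTAGTCGCTGCTACAAAAGTCTGTGCGAATCAAG-3'

Forward primer GGCCACGGTCTAGT is found on the top strand at positions 24–37.
Reverse complement of the reverse primer: TGCGAATCAAG. This occurs on the top strand at positions 56–66.
The product is the template from position 24 through 66 (43 bp).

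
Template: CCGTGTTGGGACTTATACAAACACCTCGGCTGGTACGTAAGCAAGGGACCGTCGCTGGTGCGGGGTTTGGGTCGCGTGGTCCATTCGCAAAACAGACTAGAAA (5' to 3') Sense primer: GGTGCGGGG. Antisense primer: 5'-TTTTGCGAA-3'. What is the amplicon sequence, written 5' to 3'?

5'-GGTGCGGGGTTTGGGTCGCGTGGTCCATTCGCAAAA-3'

The forward primer matches the template at positions 57–65.
The reverse primer's reverse complement is TTCGCAAAA, which matches the template at positions 84–92.
The product is the template from position 57 through 92 (36 bp).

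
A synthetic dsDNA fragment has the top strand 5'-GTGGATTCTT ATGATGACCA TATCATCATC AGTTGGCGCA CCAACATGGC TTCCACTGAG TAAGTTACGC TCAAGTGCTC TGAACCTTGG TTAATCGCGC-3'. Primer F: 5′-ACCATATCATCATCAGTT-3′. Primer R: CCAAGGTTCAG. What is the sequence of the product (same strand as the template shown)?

5'-ACCATATCATCATCAGTTGGCGCACCAACATGGCTTCCACTGAGTAAGTTACGCTCAAGTGCTCTGAACCTTGG-3'

Scanning the template, ACCATATCATCATCAGTT occurs at positions 17–34; this primer anneals to the bottom strand there with its 3' end pointing downstream.
Reverse complement of the reverse primer: CTGAACCTTGG. This occurs on the top strand at positions 80–90.
The product is the template from position 17 through 90 (74 bp).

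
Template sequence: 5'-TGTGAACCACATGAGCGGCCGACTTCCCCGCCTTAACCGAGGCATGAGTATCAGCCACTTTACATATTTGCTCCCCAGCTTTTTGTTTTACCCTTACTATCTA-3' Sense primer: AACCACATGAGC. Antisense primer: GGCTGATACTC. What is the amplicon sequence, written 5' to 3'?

5'-AACCACATGAGCGGCCGACTTCCCCGCCTTAACCGAGGCATGAGTATCAGCC-3'

The forward primer matches the template at positions 5–16.
Taking the reverse complement of GGCTGATACTC gives GAGTATCAGCC, found at positions 46–56 on the template; the primer anneals here to the top strand with its 3' end pointing upstream.
The product is the template from position 5 through 56 (52 bp).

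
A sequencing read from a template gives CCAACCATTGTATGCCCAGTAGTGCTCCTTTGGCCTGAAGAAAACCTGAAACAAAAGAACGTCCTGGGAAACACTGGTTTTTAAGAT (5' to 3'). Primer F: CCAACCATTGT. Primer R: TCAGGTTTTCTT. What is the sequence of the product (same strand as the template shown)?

5'-CCAACCATTGTATGCCCAGTAGTGCTCCTTTGGCCTGAAGAAAACCTGA-3'

The forward primer matches the template at positions 1–11.
The reverse primer's reverse complement is AAGAAAACCTGA, which matches the template at positions 38–49.
The product is the template from position 1 through 49 (49 bp).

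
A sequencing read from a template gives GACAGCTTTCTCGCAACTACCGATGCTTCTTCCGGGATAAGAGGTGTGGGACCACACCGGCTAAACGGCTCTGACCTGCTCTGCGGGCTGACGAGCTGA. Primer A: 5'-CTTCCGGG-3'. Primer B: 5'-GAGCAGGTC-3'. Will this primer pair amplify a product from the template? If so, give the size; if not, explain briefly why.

Primer A (CTTCCGGG) matches the top strand at positions 29–36; it acts as a forward primer.
Primer B's reverse complement is GACCTGCTC, matching the top strand at positions 73–81; it acts as a reverse primer.
The 3' ends face each other across positions 29–81, giving a 53 bp product.

Yes — a 53 bp product.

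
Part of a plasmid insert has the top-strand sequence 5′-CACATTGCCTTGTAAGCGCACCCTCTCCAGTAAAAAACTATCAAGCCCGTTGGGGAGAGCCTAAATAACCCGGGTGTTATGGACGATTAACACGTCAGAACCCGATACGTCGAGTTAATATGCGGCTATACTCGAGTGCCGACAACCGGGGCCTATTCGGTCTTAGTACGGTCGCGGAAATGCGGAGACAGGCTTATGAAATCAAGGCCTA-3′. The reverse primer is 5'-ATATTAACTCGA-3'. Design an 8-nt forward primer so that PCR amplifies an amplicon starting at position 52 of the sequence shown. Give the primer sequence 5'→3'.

The reverse primer's reverse complement TCGAGTTAATAT matches the template at positions 110–121; the product starts at position 52.
The forward primer is identical to the top strand over positions 52–59: GGGGAGAG.

5'-GGGGAGAG-3'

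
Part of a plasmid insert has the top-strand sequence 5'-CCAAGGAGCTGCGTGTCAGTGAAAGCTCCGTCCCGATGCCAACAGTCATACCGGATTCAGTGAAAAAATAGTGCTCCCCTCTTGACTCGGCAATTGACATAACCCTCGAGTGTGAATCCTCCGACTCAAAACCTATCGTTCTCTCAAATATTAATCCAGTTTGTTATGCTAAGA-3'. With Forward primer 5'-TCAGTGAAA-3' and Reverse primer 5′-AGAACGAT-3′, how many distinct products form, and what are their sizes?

Two products: 127 bp, 86 bp

The forward primer TCAGTGAAA matches the top strand at positions 16–24, 57–65.
The reverse primer's reverse complement is ATCGTTCT, matching at positions 135–142.
Each forward site pairs with the reverse site to give a product ending at position 142: sizes 127, 86 bp.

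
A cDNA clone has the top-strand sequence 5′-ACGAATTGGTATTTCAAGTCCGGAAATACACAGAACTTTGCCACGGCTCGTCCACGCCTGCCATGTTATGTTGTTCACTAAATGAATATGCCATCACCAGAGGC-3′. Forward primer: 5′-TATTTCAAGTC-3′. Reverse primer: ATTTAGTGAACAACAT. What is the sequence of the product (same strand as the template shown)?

5'-TATTTCAAGTCCGGAAATACACAGAACTTTGCCACGGCTCGTCCACGCCTGCCATGTTATGTTGTTCACTAAAT-3'

The forward primer matches the template at positions 10–20.
The reverse primer's reverse complement is ATGTTGTTCACTAAAT, which matches the template at positions 68–83.
The product is the template from position 10 through 83 (74 bp).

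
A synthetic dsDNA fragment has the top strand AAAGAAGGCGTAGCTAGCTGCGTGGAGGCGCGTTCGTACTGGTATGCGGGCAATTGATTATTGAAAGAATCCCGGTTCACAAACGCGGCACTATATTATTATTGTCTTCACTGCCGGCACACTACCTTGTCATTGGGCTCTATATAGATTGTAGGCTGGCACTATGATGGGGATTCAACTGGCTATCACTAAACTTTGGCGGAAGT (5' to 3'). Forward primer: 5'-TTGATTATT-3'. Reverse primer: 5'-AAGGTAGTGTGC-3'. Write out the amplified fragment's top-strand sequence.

Forward primer TTGATTATT is found on the top strand at positions 54–62.
The reverse primer's reverse complement is GCACACTACCTT, which matches the template at positions 117–128.
The product is the template from position 54 through 128 (75 bp).

5'-TTGATTATTGAAAGAATCCCGGTTCACAAACGCGGCACTATATTATTATTGTCTTCACTGCCGGCACACTACCTT-3'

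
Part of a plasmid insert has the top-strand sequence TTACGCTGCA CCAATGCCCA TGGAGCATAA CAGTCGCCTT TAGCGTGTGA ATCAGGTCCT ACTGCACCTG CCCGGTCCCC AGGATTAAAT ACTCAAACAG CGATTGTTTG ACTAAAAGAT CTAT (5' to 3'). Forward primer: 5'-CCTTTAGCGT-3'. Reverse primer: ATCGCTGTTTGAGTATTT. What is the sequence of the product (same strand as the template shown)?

5'-CCTTTAGCGTGTGAATCAGGTCCTACTGCACCTGCCCGGTCCCCAGGATTAAATACTCAAACAGCGAT-3'

The forward primer matches the template at positions 37–46.
Taking the reverse complement of ATCGCTGTTTGAGTATTT gives AAATACTCAAACAGCGAT, found at positions 87–104 on the template; the primer anneals here to the top strand with its 3' end pointing upstream.
The product is the template from position 37 through 104 (68 bp).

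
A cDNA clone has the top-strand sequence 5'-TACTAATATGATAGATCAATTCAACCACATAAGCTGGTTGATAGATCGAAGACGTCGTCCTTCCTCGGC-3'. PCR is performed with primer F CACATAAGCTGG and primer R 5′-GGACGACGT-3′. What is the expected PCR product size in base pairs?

Forward primer CACATAAGCTGG is found on the top strand at positions 26–37.
Taking the reverse complement of GGACGACGT gives ACGTCGTCC, found at positions 52–60 on the template; the primer anneals here to the top strand with its 3' end pointing upstream.
The product runs from position 26 to position 60, so its length is 60 − 26 + 1 = 35 bp.

35 bp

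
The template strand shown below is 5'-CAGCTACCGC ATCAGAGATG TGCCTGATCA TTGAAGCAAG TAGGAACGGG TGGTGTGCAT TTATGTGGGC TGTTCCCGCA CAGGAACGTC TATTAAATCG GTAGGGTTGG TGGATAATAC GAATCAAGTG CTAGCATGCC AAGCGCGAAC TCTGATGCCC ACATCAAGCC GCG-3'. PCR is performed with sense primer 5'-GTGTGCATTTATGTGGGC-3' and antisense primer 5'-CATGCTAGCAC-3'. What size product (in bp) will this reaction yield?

Forward primer GTGTGCATTTATGTGGGC is found on the top strand at positions 53–70.
Taking the reverse complement of CATGCTAGCAC gives GTGCTAGCATG, found at positions 128–138 on the template; the primer anneals here to the top strand with its 3' end pointing upstream.
Amplicon spans positions 53–138: 86 bp.

86 bp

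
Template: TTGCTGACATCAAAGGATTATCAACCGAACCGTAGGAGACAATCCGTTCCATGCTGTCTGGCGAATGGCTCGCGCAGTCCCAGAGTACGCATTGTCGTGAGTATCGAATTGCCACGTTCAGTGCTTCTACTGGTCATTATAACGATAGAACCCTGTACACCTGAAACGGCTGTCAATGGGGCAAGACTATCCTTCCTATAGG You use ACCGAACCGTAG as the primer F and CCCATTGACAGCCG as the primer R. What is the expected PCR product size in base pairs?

The forward primer matches the template at positions 24–35.
Reverse complement of the reverse primer: CGGCTGTCAATGGG. This occurs on the top strand at positions 167–180.
Product length = (reverse-primer end) − (forward-primer start) + 1 = 180 − 24 + 1 = 157 bp.

157 bp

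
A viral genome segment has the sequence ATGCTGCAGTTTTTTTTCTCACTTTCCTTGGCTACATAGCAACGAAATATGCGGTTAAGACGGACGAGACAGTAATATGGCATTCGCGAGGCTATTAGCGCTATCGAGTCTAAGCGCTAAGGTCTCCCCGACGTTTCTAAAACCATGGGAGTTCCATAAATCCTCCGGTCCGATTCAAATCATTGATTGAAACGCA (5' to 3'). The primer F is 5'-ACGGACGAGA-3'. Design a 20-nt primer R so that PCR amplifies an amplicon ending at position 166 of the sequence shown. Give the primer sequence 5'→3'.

5'-GGAGGATTTATGGAACTCCC-3'

The forward primer binds at positions 60–69; the product's 3' end on the top strand is position 166.
The reverse primer anneals to the top strand over positions 147–166, i.e. to GGGAGTTCCATAAATCCTCC.
Its sequence written 5'→3' is the reverse complement: GGAGGATTTATGGAACTCCC.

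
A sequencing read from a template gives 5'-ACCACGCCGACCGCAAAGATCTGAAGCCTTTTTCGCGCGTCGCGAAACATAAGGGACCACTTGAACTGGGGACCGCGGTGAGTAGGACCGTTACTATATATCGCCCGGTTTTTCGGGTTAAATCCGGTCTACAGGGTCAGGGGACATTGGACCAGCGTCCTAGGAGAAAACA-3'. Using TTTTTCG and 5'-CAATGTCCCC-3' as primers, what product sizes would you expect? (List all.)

121 bp, 41 bp

The forward primer TTTTTCG matches the top strand at positions 29–35, 109–115.
The reverse primer's reverse complement is GGGGACATTG, matching at positions 140–149.
Each forward site pairs with the reverse site to give a product ending at position 149: sizes 121, 41 bp.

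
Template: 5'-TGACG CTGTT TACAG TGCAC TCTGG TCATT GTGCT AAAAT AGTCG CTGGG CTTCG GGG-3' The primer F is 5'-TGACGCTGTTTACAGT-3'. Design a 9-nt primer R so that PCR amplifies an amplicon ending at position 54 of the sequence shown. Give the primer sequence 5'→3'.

The forward primer binds at positions 1–16; the product's 3' end on the top strand is position 54.
The reverse primer anneals to the top strand over positions 46–54, i.e. to CTGGGCTTC.
Its sequence written 5'→3' is the reverse complement: GAAGCCCAG.

5'-GAAGCCCAG-3'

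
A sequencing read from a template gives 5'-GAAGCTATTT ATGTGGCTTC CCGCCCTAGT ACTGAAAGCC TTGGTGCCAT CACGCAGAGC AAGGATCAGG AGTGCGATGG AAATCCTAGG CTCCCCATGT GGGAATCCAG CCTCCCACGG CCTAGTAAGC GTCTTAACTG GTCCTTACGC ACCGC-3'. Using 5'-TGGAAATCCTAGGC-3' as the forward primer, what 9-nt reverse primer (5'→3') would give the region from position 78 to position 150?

5'-GCGTAAGGA-3'

The product's 3' end on the top strand is position 150.
The reverse primer anneals to the top strand over positions 142–150, i.e. to TCCTTACGC.
Its sequence written 5'→3' is the reverse complement: GCGTAAGGA.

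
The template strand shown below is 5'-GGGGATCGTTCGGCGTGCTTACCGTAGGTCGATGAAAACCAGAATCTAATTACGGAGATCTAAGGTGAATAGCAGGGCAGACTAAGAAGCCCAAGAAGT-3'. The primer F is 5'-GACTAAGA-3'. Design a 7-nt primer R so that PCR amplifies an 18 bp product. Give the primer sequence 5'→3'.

The forward primer binds at positions 80–87, so an 18 bp product ends at position 80 + 18 − 1 = 97.
The reverse primer anneals to the top strand over positions 91–97, i.e. to CCAAGAA.
Its sequence written 5'→3' is the reverse complement: TTCTTGG.

5'-TTCTTGG-3'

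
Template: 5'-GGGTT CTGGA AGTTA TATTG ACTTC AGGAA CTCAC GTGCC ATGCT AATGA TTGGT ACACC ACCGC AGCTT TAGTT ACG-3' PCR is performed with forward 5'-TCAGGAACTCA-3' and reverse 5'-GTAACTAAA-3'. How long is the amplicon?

The forward primer matches the template at positions 24–34.
Reverse complement of the reverse primer: TTTAGTTAC. This occurs on the top strand at positions 69–77.
Amplicon spans positions 24–77: 54 bp.

54 bp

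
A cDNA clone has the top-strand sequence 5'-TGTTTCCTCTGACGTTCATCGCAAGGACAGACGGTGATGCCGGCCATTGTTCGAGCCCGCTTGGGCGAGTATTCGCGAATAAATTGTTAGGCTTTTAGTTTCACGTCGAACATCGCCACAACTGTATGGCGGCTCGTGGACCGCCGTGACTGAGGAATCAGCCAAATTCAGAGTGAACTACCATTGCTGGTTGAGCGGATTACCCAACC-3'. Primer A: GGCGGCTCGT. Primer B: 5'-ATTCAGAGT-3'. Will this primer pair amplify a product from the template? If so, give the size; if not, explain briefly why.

No product — both primers anneal to the same strand and extend in the same direction.

Primer A (GGCGGCTCGT) matches the top strand at positions 128–137 (3' end points downstream).
Primer B (ATTCAGAGT) also matches the top strand directly, at positions 166–174 — its reverse complement ACTCTGAAT is not present.
Both primers anneal to the bottom strand with 3' ends pointing the same way, so neither can prime synthesis back toward the other.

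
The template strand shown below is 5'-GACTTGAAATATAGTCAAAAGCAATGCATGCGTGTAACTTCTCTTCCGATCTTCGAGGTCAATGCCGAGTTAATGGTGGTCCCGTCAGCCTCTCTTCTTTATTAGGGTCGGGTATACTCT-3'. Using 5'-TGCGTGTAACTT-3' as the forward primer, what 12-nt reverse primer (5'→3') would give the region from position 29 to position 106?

5'-CCTAATAAAGAA-3'

The product's 3' end on the top strand is position 106.
The reverse primer anneals to the top strand over positions 95–106, i.e. to TTCTTTATTAGG.
Its sequence written 5'→3' is the reverse complement: CCTAATAAAGAA.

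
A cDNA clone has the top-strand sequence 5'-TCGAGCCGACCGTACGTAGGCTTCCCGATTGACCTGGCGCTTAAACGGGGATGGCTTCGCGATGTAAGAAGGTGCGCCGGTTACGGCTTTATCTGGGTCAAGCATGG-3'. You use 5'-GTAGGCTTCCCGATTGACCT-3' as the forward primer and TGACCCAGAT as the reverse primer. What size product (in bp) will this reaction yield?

85 bp

Forward primer GTAGGCTTCCCGATTGACCT is found on the top strand at positions 16–35.
The reverse primer's reverse complement is ATCTGGGTCA, which matches the template at positions 91–100.
The product runs from position 16 to position 100, so its length is 100 − 16 + 1 = 85 bp.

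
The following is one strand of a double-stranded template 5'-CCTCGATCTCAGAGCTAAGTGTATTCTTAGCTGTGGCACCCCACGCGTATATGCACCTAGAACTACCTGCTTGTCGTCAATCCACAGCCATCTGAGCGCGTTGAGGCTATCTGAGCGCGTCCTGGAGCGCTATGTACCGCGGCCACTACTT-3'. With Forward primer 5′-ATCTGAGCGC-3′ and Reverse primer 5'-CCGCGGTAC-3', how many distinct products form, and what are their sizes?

Two products: 53 bp, 34 bp

The forward primer ATCTGAGCGC matches the top strand at positions 90–99, 109–118.
The reverse primer's reverse complement is GTACCGCGG, matching at positions 134–142.
Each forward site pairs with the reverse site to give a product ending at position 142: sizes 53, 34 bp.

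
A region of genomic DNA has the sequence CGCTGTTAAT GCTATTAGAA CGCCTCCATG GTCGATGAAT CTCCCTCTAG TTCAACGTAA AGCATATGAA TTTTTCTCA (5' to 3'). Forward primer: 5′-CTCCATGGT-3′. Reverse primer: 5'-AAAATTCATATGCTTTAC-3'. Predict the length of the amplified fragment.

51 bp

Scanning the template, CTCCATGGT occurs at positions 24–32; this primer anneals to the bottom strand there with its 3' end pointing downstream.
The reverse primer's reverse complement is GTAAAGCATATGAATTTT, which matches the template at positions 57–74.
Amplicon spans positions 24–74: 51 bp.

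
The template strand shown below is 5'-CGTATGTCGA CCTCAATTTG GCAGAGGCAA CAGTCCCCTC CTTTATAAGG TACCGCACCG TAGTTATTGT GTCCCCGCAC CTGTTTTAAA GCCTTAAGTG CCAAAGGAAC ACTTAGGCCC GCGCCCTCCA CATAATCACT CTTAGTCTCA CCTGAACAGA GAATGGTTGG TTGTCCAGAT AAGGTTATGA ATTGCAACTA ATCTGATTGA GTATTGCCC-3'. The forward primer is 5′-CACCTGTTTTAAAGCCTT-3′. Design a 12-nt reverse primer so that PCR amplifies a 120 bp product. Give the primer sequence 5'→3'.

The forward primer binds at positions 78–95, so a 120 bp product ends at position 78 + 120 − 1 = 197.
The reverse primer anneals to the top strand over positions 186–197, i.e. to TATGAATTGCAA.
Its sequence written 5'→3' is the reverse complement: TTGCAATTCATA.

5'-TTGCAATTCATA-3'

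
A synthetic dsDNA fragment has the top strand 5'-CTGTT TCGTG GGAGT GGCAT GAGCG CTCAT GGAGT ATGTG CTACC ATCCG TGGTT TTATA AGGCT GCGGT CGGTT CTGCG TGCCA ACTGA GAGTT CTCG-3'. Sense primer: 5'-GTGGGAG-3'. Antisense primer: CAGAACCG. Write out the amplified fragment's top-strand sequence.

Forward primer GTGGGAG is found on the top strand at positions 8–14.
The reverse primer's reverse complement is CGGTTCTG, which matches the template at positions 71–78.
The product is the template from position 8 through 78 (71 bp).

5'-GTGGGAGTGGCATGAGCGCTCATGGAGTATGTGCTACCATCCGTGGTTTTATAAGGCTGCGGTCGGTTCTG-3'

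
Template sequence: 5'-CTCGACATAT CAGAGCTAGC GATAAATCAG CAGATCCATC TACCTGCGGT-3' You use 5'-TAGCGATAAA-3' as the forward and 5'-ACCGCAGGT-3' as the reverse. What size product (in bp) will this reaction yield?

Scanning the template, TAGCGATAAA occurs at positions 17–26; this primer anneals to the bottom strand there with its 3' end pointing downstream.
Reverse complement of the reverse primer: ACCTGCGGT. This occurs on the top strand at positions 42–50.
The product runs from position 17 to position 50, so its length is 50 − 17 + 1 = 34 bp.

34 bp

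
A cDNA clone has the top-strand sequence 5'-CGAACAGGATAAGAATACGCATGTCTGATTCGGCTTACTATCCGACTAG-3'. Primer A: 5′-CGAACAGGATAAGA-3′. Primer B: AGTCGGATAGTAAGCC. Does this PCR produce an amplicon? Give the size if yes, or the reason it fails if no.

Primer A (CGAACAGGATAAGA) matches the top strand at positions 1–14; it acts as a forward primer.
Primer B's reverse complement is GGCTTACTATCCGACT, matching the top strand at positions 32–47; it acts as a reverse primer.
The 3' ends face each other across positions 1–47, giving a 47 bp product.

Yes — a 47 bp product.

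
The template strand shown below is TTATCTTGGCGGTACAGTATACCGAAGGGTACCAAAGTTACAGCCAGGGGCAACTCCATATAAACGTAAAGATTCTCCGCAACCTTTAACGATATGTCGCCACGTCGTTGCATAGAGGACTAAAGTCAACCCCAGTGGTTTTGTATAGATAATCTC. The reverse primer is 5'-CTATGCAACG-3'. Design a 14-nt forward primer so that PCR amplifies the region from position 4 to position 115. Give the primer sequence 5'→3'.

5'-TCTTGGCGGTACAG-3'

The reverse primer's reverse complement CGTTGCATAG matches the template at positions 106–115; the product starts at position 4.
The forward primer is identical to the top strand over positions 4–17: TCTTGGCGGTACAG.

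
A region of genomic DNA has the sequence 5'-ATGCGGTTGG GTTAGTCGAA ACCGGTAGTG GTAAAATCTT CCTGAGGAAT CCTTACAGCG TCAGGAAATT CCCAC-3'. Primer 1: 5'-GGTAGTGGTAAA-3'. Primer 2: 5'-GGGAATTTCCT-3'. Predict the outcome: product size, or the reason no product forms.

Yes — a 50 bp product.

Primer 1 (GGTAGTGGTAAA) matches the top strand at positions 24–35; it acts as a forward primer.
Primer 2's reverse complement is AGGAAATTCCC, matching the top strand at positions 63–73; it acts as a reverse primer.
The 3' ends face each other across positions 24–73, giving a 50 bp product.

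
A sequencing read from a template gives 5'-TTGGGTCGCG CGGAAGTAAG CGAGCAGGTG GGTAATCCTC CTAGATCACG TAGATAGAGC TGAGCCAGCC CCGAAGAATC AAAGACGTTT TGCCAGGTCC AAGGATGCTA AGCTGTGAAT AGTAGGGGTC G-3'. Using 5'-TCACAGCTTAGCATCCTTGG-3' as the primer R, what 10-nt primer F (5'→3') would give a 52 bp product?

5'-AGCCCCGAAG-3'

The reverse primer's reverse complement CCAAGGATGCTAAGCTGTGA matches the template at positions 99–118, so the product ends at position 118.
A 52 bp product then starts at position 118 − 52 + 1 = 67.
The forward primer is identical to the top strand there: AGCCCCGAAG.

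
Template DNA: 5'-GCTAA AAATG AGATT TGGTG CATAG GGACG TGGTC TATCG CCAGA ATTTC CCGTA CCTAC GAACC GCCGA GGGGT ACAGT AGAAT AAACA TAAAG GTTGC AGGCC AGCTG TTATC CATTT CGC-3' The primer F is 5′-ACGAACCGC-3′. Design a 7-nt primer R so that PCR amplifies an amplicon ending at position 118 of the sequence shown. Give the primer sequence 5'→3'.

5'-ATGGATA-3'

The forward primer binds at positions 59–67; the product's 3' end on the top strand is position 118.
The reverse primer anneals to the top strand over positions 112–118, i.e. to TATCCAT.
Its sequence written 5'→3' is the reverse complement: ATGGATA.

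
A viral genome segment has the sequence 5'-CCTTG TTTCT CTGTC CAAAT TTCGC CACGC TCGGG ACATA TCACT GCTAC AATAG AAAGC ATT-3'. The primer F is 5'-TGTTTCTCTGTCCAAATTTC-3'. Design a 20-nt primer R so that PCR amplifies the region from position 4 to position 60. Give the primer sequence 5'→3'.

The product's 3' end on the top strand is position 60.
The reverse primer anneals to the top strand over positions 41–60, i.e. to TCACTGCTACAATAGAAAGC.
Its sequence written 5'→3' is the reverse complement: GCTTTCTATTGTAGCAGTGA.

5'-GCTTTCTATTGTAGCAGTGA-3'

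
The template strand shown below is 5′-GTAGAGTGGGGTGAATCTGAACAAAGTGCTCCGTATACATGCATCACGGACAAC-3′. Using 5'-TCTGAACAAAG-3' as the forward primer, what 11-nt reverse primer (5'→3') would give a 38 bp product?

5'-TTGTCCGTGAT-3'

The forward primer binds at positions 16–26, so a 38 bp product ends at position 16 + 38 − 1 = 53.
The reverse primer anneals to the top strand over positions 43–53, i.e. to ATCACGGACAA.
Its sequence written 5'→3' is the reverse complement: TTGTCCGTGAT.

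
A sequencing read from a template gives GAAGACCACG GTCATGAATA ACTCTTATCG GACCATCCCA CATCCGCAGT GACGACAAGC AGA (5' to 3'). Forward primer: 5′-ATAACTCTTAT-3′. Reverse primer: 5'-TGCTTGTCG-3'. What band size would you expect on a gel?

Forward primer ATAACTCTTAT is found on the top strand at positions 18–28.
The reverse primer's reverse complement is CGACAAGCA, which matches the template at positions 53–61.
Amplicon spans positions 18–61: 44 bp.

44 bp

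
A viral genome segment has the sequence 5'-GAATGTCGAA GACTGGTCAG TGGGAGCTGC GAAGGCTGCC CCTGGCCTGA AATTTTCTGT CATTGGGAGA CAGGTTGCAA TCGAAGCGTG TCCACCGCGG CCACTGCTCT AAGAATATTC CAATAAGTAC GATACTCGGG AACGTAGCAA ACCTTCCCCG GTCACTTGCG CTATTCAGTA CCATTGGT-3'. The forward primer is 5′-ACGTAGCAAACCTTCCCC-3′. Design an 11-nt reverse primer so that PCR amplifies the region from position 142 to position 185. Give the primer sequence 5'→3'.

5'-AATGGTACTGA-3'

The product's 3' end on the top strand is position 185.
The reverse primer anneals to the top strand over positions 175–185, i.e. to TCAGTACCATT.
Its sequence written 5'→3' is the reverse complement: AATGGTACTGA.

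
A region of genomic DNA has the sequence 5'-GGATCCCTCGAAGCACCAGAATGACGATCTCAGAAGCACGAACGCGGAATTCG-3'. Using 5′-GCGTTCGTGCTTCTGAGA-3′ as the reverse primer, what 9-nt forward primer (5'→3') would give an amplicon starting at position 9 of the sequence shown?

The reverse primer's reverse complement TCTCAGAAGCACGAACGC matches the template at positions 28–45; the product starts at position 9.
The forward primer is identical to the top strand over positions 9–17: CGAAGCACC.

5'-CGAAGCACC-3'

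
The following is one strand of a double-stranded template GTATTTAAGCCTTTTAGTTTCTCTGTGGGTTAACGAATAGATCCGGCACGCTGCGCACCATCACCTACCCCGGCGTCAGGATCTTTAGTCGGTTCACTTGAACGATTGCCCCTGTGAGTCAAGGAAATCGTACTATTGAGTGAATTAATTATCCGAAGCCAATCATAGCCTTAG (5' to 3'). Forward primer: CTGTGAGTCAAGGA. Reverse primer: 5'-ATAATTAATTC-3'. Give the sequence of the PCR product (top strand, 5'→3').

Scanning the template, CTGTGAGTCAAGGA occurs at positions 112–125; this primer anneals to the bottom strand there with its 3' end pointing downstream.
Taking the reverse complement of ATAATTAATTC gives GAATTAATTAT, found at positions 142–152 on the template; the primer anneals here to the top strand with its 3' end pointing upstream.
The product is the template from position 112 through 152 (41 bp).

5'-CTGTGAGTCAAGGAAATCGTACTATTGAGTGAATTAATTAT-3'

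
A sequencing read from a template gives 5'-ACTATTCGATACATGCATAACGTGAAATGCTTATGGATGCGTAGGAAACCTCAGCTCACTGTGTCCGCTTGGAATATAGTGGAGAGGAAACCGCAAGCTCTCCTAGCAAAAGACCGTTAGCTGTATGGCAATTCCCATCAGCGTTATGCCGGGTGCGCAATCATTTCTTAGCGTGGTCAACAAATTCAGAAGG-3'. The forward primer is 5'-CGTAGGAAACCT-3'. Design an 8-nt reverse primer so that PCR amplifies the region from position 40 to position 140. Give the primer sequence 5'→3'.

5'-TGATGGGA-3'

The product's 3' end on the top strand is position 140.
The reverse primer anneals to the top strand over positions 133–140, i.e. to TCCCATCA.
Its sequence written 5'→3' is the reverse complement: TGATGGGA.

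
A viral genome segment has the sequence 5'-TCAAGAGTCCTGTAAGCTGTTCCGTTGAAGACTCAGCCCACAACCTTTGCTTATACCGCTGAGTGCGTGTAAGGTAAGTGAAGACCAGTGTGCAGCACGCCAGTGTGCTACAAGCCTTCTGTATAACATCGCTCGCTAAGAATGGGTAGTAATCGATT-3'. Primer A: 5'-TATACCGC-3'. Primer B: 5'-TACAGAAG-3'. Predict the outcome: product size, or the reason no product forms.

Primer A (TATACCGC) matches the top strand at positions 52–59; it acts as a forward primer.
Primer B's reverse complement is CTTCTGTA, matching the top strand at positions 116–123; it acts as a reverse primer.
The 3' ends face each other across positions 52–123, giving a 72 bp product.

Yes — a 72 bp product.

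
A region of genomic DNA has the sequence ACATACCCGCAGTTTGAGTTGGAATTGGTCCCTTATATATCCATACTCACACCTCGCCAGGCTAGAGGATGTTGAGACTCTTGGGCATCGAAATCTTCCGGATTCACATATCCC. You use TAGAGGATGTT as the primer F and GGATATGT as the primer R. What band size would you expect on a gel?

Forward primer TAGAGGATGTT is found on the top strand at positions 63–73.
Reverse complement of the reverse primer: ACATATCC. This occurs on the top strand at positions 106–113.
Amplicon spans positions 63–113: 51 bp.

51 bp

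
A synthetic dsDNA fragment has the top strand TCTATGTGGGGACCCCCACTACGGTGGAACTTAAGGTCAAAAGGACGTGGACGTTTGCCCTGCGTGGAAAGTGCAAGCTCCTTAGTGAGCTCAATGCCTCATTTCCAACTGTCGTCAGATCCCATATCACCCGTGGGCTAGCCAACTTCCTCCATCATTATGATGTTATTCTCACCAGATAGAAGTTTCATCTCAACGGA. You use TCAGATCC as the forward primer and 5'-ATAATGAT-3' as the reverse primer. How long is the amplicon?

Scanning the template, TCAGATCC occurs at positions 115–122; this primer anneals to the bottom strand there with its 3' end pointing downstream.
Taking the reverse complement of ATAATGAT gives ATCATTAT, found at positions 154–161 on the template; the primer anneals here to the top strand with its 3' end pointing upstream.
Product length = (reverse-primer end) − (forward-primer start) + 1 = 161 − 115 + 1 = 47 bp.

47 bp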